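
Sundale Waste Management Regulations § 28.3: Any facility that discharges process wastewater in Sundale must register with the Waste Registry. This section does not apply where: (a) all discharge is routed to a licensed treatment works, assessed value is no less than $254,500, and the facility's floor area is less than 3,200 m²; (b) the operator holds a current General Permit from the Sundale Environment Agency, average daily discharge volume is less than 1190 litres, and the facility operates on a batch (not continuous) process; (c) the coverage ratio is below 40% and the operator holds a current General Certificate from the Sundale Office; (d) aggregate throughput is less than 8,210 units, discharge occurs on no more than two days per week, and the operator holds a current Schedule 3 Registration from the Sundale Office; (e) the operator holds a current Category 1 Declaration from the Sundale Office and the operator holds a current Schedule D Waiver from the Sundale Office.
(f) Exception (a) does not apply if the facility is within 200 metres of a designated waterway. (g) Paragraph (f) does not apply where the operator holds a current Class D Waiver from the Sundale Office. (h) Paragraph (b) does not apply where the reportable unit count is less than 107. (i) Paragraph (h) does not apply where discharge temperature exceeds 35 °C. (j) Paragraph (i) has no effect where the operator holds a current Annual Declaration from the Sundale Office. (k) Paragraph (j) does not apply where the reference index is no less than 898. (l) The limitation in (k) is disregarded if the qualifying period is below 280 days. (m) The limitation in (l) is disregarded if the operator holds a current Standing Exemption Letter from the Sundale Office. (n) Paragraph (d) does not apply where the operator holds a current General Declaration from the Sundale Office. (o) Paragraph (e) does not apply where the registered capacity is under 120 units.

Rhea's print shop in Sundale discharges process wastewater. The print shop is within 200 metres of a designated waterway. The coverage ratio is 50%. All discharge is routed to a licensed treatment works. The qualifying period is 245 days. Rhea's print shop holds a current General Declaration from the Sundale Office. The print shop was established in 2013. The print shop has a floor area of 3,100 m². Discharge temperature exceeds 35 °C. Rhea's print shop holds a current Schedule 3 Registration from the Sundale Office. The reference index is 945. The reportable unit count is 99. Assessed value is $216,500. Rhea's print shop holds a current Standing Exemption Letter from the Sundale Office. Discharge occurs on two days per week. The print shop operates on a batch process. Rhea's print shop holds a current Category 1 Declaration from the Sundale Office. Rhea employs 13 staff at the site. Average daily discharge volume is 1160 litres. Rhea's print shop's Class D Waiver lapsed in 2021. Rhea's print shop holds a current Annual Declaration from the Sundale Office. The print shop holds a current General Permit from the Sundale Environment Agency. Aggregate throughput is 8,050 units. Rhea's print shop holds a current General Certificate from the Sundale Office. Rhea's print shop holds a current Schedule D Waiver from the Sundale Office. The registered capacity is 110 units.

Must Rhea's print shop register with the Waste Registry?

Exception (a) fails — assessed value is $216,500, short of $254,500.
Exception (b)'s conditions are all satisfied: a current General Permit is held; average daily discharge volume is 1160 litres, less than the 1190 litres limit; the facility operates on a batch process. Under paragraphs (h)–(m): (h) operates (the reportable unit count is 99, less than the 107 limit), but is itself disapplied by (i): (i) operates against (h): discharge temperature exceeds 35 °C. (j) applies (a current Annual Declaration is held), but is set aside by (k): (k) operates — the reference index is 945, meeting the 898 threshold. (l) would limit (k) — the qualifying period is 245 days, below the 280 days limit — but (m) sets (l) aside: (m) applies — a current Standing Exemption Letter is held. (b) remains available.
Exception (c) fails — the coverage ratio is 50%, not below 40%.
Exception (d) is satisfied on its face — aggregate throughput is 8,050 units, less than the 8,210 units limit; discharge occurs on no more than two days per week; a current Schedule 3 Registration is held. But applying paragraph (n): (n) operates against (d): a current General Declaration is held. Exception (d) does not apply.
Exception (e) is satisfied on its face — a current Category 1 Declaration is held; a current Schedule D Waiver is held. Turning to paragraph (o): (o) operates — the registered capacity is 110 units, under the 120 units limit. (e) is therefore removed.

No — exception (b) applies; Rhea's print shop is not required to register with the Waste Registry.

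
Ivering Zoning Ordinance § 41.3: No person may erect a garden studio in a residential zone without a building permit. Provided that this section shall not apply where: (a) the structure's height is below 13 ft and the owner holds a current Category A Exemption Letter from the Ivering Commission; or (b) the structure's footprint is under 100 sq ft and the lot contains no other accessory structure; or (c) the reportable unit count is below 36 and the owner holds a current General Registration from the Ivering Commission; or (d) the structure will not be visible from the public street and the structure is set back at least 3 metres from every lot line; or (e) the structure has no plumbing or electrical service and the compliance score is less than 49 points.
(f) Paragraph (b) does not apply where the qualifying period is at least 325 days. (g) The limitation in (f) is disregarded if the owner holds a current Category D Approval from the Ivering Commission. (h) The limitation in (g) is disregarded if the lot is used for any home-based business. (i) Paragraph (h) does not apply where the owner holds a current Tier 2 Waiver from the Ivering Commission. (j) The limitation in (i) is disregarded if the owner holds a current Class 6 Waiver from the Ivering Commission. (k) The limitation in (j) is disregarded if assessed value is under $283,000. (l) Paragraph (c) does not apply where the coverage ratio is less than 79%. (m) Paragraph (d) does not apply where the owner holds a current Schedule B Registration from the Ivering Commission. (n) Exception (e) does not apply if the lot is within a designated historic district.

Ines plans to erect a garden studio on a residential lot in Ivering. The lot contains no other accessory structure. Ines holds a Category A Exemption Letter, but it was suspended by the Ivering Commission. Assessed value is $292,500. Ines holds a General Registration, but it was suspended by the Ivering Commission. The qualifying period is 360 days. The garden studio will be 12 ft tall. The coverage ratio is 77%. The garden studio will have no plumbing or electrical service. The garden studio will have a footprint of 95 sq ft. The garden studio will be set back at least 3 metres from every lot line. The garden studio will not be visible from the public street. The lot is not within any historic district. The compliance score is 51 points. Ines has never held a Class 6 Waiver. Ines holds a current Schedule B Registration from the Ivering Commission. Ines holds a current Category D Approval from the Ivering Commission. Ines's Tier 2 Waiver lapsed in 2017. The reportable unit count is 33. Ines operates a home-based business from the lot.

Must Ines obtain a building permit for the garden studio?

Yes — Ines must obtain a building permit.

Exception (a) requires that the owner holds a current Category A Exemption Letter from the Ivering Commission; but no current Category A Exemption Letter is held, so (a) is unavailable.
All of (b)'s requirements are met (the structure's footprint is 95 sq ft, under the 100 sq ft limit; the lot has no other accessory structure). But: (f) operates against (b): the qualifying period is 360 days, meeting the 325 days threshold. (g) is triggered (a current Category D Approval is held), but is displaced by (h): (h) is triggered — a home-based business operates on the lot. (i) does not operate here (the Tier 2 Waiver is not current), so (h) stands. Exception (b) does not apply.
Exception (c) fails — no current General Registration is held.
Exception (d): the structure will not be visible from the street; the setback is at least 3 m on every side — every condition holds. However, paragraph (m) must be considered: (m) is engaged — a current Schedule B Registration is held. (d) is therefore removed.
Exception (e) does not apply: the compliance score is 51 points, not less than 49 points.
No exception displaces § 41.3.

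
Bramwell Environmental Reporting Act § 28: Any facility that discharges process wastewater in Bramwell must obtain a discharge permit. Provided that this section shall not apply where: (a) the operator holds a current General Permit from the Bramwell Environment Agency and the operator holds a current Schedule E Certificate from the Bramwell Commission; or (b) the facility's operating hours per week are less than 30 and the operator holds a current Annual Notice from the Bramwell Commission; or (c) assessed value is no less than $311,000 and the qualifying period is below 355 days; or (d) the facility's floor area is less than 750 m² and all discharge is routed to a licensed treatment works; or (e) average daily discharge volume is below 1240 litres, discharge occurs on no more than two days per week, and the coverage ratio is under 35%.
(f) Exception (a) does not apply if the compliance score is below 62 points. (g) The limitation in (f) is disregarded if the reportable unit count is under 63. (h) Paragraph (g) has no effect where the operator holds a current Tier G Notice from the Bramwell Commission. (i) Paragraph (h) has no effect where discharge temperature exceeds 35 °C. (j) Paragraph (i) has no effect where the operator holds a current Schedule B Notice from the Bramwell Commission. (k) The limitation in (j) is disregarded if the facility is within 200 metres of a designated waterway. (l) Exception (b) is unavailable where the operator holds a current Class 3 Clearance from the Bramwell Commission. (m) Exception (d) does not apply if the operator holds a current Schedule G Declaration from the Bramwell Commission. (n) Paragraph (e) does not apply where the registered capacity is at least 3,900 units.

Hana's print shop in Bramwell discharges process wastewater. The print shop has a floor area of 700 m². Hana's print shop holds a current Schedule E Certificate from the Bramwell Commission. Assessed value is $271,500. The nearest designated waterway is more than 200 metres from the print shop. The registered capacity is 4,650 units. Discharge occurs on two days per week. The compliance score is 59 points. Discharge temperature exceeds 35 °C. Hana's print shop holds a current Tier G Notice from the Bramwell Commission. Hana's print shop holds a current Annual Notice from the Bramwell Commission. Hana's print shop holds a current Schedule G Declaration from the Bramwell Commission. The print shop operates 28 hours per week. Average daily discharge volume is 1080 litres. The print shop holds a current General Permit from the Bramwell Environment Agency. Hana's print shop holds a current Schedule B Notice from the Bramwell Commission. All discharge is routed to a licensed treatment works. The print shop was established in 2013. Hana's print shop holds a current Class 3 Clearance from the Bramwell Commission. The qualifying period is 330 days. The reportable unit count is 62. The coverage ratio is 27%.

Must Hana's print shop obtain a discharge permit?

Exception (a): a current General Permit is held; a current Schedule E Certificate is held — every condition holds. But: (f) operates — the compliance score is 59 points, below the 62 points limit. (g) is engaged (the reportable unit count is 62, under the 63 limit), but is set aside by (h): (h) operates against (g): a current Tier G Notice is held. (i) would limit (h) — discharge temperature exceeds 35 °C — but (j) sets (i) aside: (j) operates — a current Schedule B Notice is held. (k) is not triggered (the print shop is more than 200 m from any designated waterway), so (j) stands. So (a) is unavailable.
Exception (b) is satisfied on its face — the facility's operating hours per week are 28, less than the 30 limit; a current Annual Notice is held. But applying paragraph (l): (l) applies — a current Class 3 Clearance is held. So (b) is unavailable.
Exception (c) does not apply: assessed value is $271,500, short of $311,000.
Exception (d): the facility's floor area is 700 m², less than the 750 m² limit; discharge is routed to a licensed treatment works — every condition holds. Turning to paragraph (m): (m) is triggered — a current Schedule G Declaration is held. (d) is therefore removed.
Exception (e) is satisfied on its face — average daily discharge volume is 1080 litres, below the 1240 litres limit; discharge occurs on no more than two days per week; the coverage ratio is 27%, under the 35% limit. But: (n) operates against (e): the registered capacity is 4,650 units, meeting the 3,900 units threshold. (e) is therefore removed.
No exception displaces § 28.

Yes — Hana's print shop must obtain a discharge permit.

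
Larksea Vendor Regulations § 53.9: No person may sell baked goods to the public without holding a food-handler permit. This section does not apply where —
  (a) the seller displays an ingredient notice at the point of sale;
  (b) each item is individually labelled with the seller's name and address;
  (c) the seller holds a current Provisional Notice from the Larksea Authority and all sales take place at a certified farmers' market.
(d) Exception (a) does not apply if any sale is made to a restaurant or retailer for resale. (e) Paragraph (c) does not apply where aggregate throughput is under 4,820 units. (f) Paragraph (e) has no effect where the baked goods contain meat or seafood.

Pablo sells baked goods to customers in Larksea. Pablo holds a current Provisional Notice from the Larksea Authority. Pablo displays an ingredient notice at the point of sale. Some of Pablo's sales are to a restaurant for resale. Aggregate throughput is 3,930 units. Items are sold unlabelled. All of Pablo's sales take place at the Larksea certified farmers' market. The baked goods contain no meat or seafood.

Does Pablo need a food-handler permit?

Yes — Pablo must hold a food-handler permit.

Exception (a)'s conditions are all satisfied: an ingredient notice is displayed. Turning to paragraph (d): (d) is engaged — some sales are to a restaurant for resale. Exception (a) does not apply.
Exception (b) does not apply: items are sold unlabelled.
Exception (c): a current Provisional Notice is held; all sales are at a certified farmers' market — every condition holds. But applying paragraphs (e)–(f): (e) is triggered — aggregate throughput is 3,930 units, under the 4,820 units limit. (f) is inapplicable (the baked goods contain no meat or seafood), so (e) stands. So (c) is unavailable.
None of the exceptions is available; § 53.9 applies in full.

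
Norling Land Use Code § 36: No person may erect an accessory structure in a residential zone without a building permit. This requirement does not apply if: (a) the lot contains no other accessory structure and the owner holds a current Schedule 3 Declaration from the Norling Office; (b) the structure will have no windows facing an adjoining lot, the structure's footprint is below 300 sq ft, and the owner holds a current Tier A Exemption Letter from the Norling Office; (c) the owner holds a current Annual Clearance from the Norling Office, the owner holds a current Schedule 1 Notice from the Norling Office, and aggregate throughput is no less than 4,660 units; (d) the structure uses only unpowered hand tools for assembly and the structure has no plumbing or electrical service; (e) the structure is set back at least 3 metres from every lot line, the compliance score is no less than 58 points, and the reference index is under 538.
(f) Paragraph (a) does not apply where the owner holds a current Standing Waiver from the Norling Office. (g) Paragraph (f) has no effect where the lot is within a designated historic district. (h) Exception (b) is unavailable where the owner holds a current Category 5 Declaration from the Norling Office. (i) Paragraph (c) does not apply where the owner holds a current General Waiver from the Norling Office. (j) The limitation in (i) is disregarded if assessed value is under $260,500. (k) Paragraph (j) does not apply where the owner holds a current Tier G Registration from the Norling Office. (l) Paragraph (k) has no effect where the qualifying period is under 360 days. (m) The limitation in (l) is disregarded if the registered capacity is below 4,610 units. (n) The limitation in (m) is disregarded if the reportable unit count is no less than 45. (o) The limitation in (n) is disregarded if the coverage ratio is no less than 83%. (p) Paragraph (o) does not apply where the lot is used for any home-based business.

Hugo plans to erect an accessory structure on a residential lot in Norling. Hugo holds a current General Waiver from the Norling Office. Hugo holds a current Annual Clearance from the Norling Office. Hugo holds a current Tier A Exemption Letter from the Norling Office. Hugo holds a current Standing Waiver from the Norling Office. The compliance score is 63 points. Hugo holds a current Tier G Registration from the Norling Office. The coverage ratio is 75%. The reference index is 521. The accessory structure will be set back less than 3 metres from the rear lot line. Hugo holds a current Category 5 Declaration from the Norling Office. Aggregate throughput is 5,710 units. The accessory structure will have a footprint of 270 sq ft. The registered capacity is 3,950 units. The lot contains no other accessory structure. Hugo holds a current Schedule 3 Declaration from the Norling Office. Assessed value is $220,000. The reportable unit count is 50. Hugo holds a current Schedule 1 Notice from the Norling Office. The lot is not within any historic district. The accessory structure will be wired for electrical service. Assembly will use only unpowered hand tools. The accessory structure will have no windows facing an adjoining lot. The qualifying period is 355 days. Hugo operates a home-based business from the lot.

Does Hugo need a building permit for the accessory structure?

Exception (a): the lot has no other accessory structure; a current Schedule 3 Declaration is held — every condition holds. But applying paragraphs (f)–(g): (f) operates against (a): a current Standing Waiver is held. (g), which would lift (f), is not triggered — the lot is not in a historic district. Exception (a) does not apply.
Exception (b)'s conditions are all satisfied: no windows face an adjoining lot; the structure's footprint is 270 sq ft, below the 300 sq ft limit; a current Tier A Exemption Letter is held. But applying paragraph (h): (h) operates against (b): a current Category 5 Declaration is held. (b) is therefore removed.
All of (c)'s requirements are met (a current Annual Clearance is held; a current Schedule 1 Notice is held; aggregate throughput is 5,710 units, meeting the 4,660 units threshold). As to paragraphs (i)–(p): (i) would limit (c) — a current General Waiver is held — but (j) sets (i) aside: (j) is engaged — assessed value is $220,000, under the $260,500 limit. (k) applies (a current Tier G Registration is held), but is set aside by (l): (l) operates against (k): the qualifying period is 355 days, under the 360 days limit. (m) applies (the registered capacity is 3,950 units, below the 4,610 units limit), but is displaced by (n): (n) is triggered — the reportable unit count is 50, meeting the 45 threshold. (o), which would lift (n), does not operate here — the coverage ratio is 75%, short of 83%. (c) remains available.
Exception (d) fails — electrical service is planned.
Exception (e) fails — the rear setback is under 3 m.

No — exception (c) applies; Hugo does not need a building permit.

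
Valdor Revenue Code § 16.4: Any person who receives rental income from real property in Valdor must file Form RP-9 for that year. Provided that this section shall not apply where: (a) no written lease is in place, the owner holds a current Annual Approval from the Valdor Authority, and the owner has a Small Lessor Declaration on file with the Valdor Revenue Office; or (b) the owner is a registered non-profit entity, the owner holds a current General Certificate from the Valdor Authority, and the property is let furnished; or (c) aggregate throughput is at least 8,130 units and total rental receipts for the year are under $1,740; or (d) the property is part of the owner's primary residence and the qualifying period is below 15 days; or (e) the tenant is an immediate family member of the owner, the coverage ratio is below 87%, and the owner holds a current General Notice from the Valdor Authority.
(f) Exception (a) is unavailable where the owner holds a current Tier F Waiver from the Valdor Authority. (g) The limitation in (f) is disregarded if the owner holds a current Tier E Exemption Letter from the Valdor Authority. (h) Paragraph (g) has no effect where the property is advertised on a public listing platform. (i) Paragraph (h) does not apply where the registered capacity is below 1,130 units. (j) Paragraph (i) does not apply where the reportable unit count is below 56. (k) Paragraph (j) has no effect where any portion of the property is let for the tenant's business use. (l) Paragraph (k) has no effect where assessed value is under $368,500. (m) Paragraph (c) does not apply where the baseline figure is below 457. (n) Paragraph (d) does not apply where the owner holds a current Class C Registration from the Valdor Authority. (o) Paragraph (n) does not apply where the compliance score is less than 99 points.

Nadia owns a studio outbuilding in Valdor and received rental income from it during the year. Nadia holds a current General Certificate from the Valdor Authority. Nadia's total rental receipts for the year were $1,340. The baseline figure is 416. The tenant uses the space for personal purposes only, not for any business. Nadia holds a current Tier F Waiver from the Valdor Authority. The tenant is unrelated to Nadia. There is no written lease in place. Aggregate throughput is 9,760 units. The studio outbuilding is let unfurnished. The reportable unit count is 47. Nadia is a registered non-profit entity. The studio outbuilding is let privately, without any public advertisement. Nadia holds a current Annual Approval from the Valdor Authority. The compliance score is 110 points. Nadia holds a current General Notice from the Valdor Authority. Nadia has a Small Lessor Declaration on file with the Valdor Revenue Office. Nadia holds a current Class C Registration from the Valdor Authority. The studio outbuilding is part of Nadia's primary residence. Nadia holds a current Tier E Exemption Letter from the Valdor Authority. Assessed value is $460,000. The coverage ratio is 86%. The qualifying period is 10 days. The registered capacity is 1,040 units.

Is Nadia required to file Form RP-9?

All of (a)'s requirements are met (there is no written lease; a current Annual Approval is held; a Small Lessor Declaration is on file). As to paragraphs (f)–(l): (f) would limit (a) — a current Tier F Waiver is held — but (g) sets (f) aside: (g) operates — a current Tier E Exemption Letter is held. (h) is not triggered (the property is let privately without advertisement), so (g) stands. (a) remains available.
Exception (b) requires that the property is let furnished; but the property is let unfurnished, so (b) is unavailable.
Exception (c) is satisfied on its face — aggregate throughput is 9,760 units, meeting the 8,130 units threshold; total rental receipts for the year are $1,340, under the $1,740 limit. But applying paragraph (m): (m) is engaged — the baseline figure is 416, below the 457 limit. Exception (c) does not apply.
Exception (d)'s conditions are all satisfied: the studio outbuilding is part of the primary residence; the qualifying period is 10 days, below the 15 days limit. But: (n) operates against (d): a current Class C Registration is held. (o), which would lift (n), is not engaged — the compliance score is 110 points, not less than 99 points. Exception (d) does not apply.
Exception (e) does not apply: the tenant is unrelated to the owner.

No — exception (a) applies; Nadia is not required to file Form RP-9.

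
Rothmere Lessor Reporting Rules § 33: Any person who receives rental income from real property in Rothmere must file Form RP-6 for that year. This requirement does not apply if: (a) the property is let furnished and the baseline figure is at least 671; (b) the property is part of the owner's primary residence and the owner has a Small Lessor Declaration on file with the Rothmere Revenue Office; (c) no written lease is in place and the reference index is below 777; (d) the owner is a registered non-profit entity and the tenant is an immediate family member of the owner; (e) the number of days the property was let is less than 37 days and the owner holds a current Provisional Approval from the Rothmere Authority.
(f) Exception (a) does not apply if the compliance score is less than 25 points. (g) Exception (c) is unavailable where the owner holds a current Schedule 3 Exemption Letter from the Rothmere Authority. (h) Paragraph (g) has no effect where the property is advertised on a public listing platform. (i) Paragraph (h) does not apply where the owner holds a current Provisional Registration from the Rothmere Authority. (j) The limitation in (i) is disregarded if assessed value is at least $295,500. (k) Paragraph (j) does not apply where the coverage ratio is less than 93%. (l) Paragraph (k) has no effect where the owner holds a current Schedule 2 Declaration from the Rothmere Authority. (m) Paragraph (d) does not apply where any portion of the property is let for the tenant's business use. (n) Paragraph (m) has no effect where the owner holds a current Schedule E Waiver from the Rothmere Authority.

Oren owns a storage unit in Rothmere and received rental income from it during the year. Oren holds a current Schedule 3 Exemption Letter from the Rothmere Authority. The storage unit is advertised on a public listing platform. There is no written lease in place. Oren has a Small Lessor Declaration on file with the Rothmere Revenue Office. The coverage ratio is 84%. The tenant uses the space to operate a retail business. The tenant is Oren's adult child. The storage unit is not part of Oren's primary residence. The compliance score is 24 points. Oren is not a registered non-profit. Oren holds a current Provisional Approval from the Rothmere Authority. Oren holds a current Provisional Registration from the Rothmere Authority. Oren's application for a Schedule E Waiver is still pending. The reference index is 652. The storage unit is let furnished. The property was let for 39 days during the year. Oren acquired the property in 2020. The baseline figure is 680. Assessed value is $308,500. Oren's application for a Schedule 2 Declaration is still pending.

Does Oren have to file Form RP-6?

All of (a)'s requirements are met (the property is let furnished; the baseline figure is 680, meeting the 671 threshold). However, paragraph (f) must be considered: (f) operates against (a): the compliance score is 24 points, less than the 25 points limit. Exception (a) does not apply.
Exception (b) fails — the storage unit is not part of the primary residence.
Exception (c): there is no written lease; the reference index is 652, below the 777 limit — every condition holds. However, paragraphs (g)–(l) must be considered: (g) operates against (c): a current Schedule 3 Exemption Letter is held. (h) is engaged (the property is publicly advertised), but is overridden by (i): (i) applies — a current Provisional Registration is held. (j) operates (assessed value is $308,500, meeting the $295,500 threshold), but is set aside by (k): (k) operates — the coverage ratio is 84%, less than the 93% limit. (l) is inapplicable (no current Schedule 2 Declaration is held), so (k) stands. So (c) is unavailable.
Exception (d) does not apply: Oren is not a registered non-profit.
Exception (e) fails — the number of days the property was let is 39 days, not less than 37 days.
Every exception is unavailable, so the rule governs.

Yes — Oren must file Form RP-6.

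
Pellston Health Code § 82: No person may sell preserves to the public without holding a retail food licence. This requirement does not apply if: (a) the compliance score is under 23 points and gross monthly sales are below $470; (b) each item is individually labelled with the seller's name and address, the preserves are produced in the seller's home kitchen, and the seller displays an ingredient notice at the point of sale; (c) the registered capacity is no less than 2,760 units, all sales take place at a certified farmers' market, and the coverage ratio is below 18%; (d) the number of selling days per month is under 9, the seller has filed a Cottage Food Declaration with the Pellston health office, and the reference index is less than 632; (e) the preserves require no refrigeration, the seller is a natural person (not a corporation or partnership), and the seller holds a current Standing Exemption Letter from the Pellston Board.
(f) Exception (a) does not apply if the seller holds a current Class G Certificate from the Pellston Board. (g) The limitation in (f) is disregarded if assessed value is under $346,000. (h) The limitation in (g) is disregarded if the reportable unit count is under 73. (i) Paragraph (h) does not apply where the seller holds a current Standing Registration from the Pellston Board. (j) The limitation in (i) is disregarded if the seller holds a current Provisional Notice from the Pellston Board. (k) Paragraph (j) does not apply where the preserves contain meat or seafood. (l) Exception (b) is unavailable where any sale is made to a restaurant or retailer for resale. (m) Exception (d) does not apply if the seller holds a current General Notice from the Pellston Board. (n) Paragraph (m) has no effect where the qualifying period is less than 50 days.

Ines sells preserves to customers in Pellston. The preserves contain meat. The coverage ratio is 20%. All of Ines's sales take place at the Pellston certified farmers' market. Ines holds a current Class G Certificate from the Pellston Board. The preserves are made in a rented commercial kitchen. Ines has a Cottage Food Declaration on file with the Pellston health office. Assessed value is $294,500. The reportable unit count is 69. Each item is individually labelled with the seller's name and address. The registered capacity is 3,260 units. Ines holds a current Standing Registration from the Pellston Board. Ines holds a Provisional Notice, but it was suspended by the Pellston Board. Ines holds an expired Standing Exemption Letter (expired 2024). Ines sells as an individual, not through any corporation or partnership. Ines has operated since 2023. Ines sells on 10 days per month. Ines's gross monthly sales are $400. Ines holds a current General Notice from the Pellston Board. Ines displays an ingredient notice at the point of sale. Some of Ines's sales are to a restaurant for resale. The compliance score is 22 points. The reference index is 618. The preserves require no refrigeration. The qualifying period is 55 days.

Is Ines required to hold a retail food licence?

Exception (a): the compliance score is 22 points, under the 23 points limit; gross monthly sales are $400, below the $470 limit — every condition holds. Under paragraphs (f)–(k): (f) is triggered (a current Class G Certificate is held), but is displaced by (g): (g) operates — assessed value is $294,500, under the $346,000 limit. (h) would limit (g) — the reportable unit count is 69, under the 73 limit — but (i) sets (h) aside: (i) operates against (h): a current Standing Registration is held. (j), which would lift (i), does not operate here — no current Provisional Notice is held. So (a) applies.
Exception (b) does not apply: the preserves are made in a commercial kitchen, not a home kitchen.
Exception (c) fails — the coverage ratio is 20%, not below 18%.
Exception (d) does not apply: the number of selling days per month is 10, not under 9.
Exception (e) requires that the seller holds a current Standing Exemption Letter from the Pellston Board; but the Standing Exemption Letter is not current, so (e) is unavailable.

No — exception (a) applies; Ines is not required to hold a retail food licence.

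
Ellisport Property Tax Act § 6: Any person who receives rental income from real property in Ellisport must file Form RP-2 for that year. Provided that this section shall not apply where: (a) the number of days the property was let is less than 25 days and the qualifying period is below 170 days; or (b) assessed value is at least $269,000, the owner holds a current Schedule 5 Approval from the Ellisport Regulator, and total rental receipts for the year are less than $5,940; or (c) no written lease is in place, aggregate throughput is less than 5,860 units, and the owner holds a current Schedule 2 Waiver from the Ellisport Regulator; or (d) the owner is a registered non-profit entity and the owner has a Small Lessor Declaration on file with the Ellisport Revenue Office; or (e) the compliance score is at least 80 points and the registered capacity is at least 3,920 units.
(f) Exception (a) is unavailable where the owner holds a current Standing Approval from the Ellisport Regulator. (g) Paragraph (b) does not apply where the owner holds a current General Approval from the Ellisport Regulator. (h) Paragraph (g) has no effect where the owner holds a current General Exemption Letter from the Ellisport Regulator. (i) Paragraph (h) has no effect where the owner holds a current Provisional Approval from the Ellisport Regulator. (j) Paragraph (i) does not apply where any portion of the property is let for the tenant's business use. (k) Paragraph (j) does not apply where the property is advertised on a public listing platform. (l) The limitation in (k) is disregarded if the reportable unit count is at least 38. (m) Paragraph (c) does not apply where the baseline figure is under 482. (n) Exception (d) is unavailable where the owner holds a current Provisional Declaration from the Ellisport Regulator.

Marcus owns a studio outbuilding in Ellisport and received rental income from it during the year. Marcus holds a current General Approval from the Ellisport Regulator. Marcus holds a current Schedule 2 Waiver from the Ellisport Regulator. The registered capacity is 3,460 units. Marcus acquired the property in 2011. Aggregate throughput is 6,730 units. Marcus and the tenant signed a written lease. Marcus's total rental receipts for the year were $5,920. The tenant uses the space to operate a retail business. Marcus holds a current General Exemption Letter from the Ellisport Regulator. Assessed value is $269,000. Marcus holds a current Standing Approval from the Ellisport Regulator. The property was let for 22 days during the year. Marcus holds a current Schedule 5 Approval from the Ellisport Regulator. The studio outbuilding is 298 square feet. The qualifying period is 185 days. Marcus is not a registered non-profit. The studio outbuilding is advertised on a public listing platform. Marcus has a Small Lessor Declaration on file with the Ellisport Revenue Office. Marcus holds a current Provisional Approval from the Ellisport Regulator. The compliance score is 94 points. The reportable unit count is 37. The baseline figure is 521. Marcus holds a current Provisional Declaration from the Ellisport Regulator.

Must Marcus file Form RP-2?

Exception (a) requires that the qualifying period is below 170 days; but the qualifying period is 185 days, not below 170 days, so (a) is unavailable.
All of (b)'s requirements are met (assessed value is $269,000, meeting the $269,000 threshold; a current Schedule 5 Approval is held; total rental receipts for the year are $5,920, less than the $5,940 limit). However, paragraphs (g)–(l) must be considered: (g) is triggered — a current General Approval is held. (h) is engaged (a current General Exemption Letter is held), but is overridden by (i): (i) operates against (h): a current Provisional Approval is held. (j) would limit (i) — the space is let for business use — but (k) sets (j) aside: (k) is triggered — the property is publicly advertised. (l), which would lift (k), is not triggered — the reportable unit count is 37, short of 38. So (b) is unavailable.
Exception (c) fails — a written lease is in place.
Exception (d) requires that the owner is a registered non-profit entity; but Marcus is not a registered non-profit, so (d) is unavailable.
Exception (e) fails — the registered capacity is 3,460 units, short of 3,920 units.
Every exception is unavailable, so the rule governs.

Yes — Marcus must file Form RP-2.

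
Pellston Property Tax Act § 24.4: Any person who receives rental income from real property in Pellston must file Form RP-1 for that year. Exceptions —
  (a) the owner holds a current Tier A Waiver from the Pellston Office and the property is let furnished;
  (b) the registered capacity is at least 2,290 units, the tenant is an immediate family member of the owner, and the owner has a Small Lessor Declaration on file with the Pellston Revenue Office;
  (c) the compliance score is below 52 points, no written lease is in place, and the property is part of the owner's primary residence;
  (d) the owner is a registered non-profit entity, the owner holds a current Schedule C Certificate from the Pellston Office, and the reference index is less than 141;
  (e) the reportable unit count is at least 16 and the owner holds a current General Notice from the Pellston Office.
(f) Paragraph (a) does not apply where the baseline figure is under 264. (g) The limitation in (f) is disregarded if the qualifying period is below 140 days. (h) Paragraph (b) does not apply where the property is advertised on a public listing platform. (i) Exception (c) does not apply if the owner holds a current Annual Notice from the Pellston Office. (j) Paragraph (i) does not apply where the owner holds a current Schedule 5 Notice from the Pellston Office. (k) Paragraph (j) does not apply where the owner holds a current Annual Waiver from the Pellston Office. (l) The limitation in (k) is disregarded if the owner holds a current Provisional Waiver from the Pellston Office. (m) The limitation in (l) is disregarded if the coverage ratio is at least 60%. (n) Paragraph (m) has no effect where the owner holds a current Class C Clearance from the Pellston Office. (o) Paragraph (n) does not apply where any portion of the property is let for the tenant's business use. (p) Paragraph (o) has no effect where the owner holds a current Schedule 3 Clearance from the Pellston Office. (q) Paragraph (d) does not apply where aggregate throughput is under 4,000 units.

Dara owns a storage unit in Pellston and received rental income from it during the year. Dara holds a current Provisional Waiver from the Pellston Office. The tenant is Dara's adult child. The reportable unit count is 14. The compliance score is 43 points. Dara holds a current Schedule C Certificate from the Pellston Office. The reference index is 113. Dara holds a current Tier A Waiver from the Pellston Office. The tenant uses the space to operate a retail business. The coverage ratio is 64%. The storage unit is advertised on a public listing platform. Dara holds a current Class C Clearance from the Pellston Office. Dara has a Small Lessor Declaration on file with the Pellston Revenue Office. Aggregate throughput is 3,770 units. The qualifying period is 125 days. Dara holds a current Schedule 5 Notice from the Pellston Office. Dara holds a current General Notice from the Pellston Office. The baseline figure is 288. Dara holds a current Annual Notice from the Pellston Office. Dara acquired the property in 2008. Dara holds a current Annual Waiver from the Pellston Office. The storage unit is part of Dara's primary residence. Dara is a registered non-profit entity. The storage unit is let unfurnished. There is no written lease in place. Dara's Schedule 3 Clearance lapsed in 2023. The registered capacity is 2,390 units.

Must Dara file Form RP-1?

Exception (a) fails — the property is let unfurnished.
Exception (b): the registered capacity is 2,390 units, meeting the 2,290 units threshold; the tenant is an immediate family member; a Small Lessor Declaration is on file — every condition holds. But applying paragraph (h): (h) operates against (b): the property is publicly advertised. Exception (b) does not apply.
Exception (c) is satisfied on its face — the compliance score is 43 points, below the 52 points limit; there is no written lease; the storage unit is part of the primary residence. But applying paragraphs (i)–(p): (i) operates against (c): a current Annual Notice is held. (j) is triggered (a current Schedule 5 Notice is held), but is itself disapplied by (k): (k) operates — a current Annual Waiver is held. (l) operates (a current Provisional Waiver is held), but yields to (m): (m) operates against (l): the coverage ratio is 64%, meeting the 60% threshold. (n) would limit (m) — a current Class C Clearance is held — but (o) sets (n) aside: (o) applies — the space is let for business use. (p), which would lift (o), is not engaged — the Schedule 3 Clearance is not current. Exception (c) does not apply.
All of (d)'s requirements are met (Dara is a registered non-profit; a current Schedule C Certificate is held; the reference index is 113, less than the 141 limit). However, paragraph (q) must be considered: (q) is engaged — aggregate throughput is 3,770 units, under the 4,000 units limit. (d) is therefore removed.
Exception (e) requires that the reportable unit count is at least 16; but the reportable unit count is 14, short of 16, so (e) is unavailable.
Every exception is unavailable, so the rule governs.

Yes — Dara must file Form RP-1.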